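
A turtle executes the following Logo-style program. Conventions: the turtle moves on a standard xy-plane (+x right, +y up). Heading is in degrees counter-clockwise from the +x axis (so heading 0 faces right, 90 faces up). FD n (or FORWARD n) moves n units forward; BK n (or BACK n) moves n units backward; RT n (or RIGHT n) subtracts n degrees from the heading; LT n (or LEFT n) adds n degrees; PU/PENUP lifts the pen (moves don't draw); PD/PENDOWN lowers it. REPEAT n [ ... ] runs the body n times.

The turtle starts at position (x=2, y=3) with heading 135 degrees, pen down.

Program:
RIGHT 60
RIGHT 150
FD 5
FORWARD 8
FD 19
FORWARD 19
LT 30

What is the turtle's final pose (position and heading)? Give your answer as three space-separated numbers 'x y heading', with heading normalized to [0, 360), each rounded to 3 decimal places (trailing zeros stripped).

Executing turtle program step by step:
Start: pos=(2,3), heading=135, pen down
RT 60: heading 135 -> 75
RT 150: heading 75 -> 285
FD 5: (2,3) -> (3.294,-1.83) [heading=285, draw]
FD 8: (3.294,-1.83) -> (5.365,-9.557) [heading=285, draw]
FD 19: (5.365,-9.557) -> (10.282,-27.91) [heading=285, draw]
FD 19: (10.282,-27.91) -> (15.2,-46.262) [heading=285, draw]
LT 30: heading 285 -> 315
Final: pos=(15.2,-46.262), heading=315, 4 segment(s) drawn

Answer: 15.2 -46.262 315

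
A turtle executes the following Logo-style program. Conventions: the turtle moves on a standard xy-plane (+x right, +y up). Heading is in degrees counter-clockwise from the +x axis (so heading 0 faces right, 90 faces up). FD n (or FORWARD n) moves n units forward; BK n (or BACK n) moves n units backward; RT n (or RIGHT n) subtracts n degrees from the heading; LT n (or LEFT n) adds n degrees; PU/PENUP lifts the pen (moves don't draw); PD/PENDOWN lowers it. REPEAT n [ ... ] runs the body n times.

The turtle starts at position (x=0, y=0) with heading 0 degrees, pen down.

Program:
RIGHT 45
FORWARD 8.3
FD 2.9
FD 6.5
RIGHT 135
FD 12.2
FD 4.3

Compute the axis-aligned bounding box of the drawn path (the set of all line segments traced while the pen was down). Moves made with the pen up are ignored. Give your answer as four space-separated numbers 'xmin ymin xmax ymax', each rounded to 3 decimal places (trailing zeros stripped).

Answer: -3.984 -12.516 12.516 0

Derivation:
Executing turtle program step by step:
Start: pos=(0,0), heading=0, pen down
RT 45: heading 0 -> 315
FD 8.3: (0,0) -> (5.869,-5.869) [heading=315, draw]
FD 2.9: (5.869,-5.869) -> (7.92,-7.92) [heading=315, draw]
FD 6.5: (7.92,-7.92) -> (12.516,-12.516) [heading=315, draw]
RT 135: heading 315 -> 180
FD 12.2: (12.516,-12.516) -> (0.316,-12.516) [heading=180, draw]
FD 4.3: (0.316,-12.516) -> (-3.984,-12.516) [heading=180, draw]
Final: pos=(-3.984,-12.516), heading=180, 5 segment(s) drawn

Segment endpoints: x in {-3.984, 0, 0.316, 5.869, 7.92, 12.516}, y in {-12.516, -12.516, -7.92, -5.869, 0}
xmin=-3.984, ymin=-12.516, xmax=12.516, ymax=0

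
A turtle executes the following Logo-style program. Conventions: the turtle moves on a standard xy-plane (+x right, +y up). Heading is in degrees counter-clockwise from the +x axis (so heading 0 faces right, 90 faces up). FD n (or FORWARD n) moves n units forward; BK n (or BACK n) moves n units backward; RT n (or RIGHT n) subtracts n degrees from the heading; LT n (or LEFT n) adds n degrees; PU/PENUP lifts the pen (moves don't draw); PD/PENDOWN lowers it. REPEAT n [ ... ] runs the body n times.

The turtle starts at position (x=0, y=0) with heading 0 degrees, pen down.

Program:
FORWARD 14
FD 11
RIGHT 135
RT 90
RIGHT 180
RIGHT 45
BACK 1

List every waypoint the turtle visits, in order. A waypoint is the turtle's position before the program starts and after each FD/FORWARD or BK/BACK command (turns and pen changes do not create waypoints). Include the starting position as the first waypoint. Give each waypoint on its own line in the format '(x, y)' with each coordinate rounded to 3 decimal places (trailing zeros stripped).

Answer: (0, 0)
(14, 0)
(25, 0)
(25, 1)

Derivation:
Executing turtle program step by step:
Start: pos=(0,0), heading=0, pen down
FD 14: (0,0) -> (14,0) [heading=0, draw]
FD 11: (14,0) -> (25,0) [heading=0, draw]
RT 135: heading 0 -> 225
RT 90: heading 225 -> 135
RT 180: heading 135 -> 315
RT 45: heading 315 -> 270
BK 1: (25,0) -> (25,1) [heading=270, draw]
Final: pos=(25,1), heading=270, 3 segment(s) drawn
Waypoints (4 total):
(0, 0)
(14, 0)
(25, 0)
(25, 1)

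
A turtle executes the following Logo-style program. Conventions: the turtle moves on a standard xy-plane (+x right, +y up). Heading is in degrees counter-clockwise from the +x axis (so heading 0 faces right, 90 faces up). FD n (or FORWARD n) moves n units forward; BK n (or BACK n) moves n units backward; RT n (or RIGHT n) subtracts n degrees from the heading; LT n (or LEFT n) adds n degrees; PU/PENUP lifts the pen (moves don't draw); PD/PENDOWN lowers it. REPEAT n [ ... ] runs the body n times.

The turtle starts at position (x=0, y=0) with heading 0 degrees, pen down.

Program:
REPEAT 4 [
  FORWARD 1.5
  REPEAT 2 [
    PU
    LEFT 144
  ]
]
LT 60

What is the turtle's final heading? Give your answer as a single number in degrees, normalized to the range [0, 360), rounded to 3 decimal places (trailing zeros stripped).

Executing turtle program step by step:
Start: pos=(0,0), heading=0, pen down
REPEAT 4 [
  -- iteration 1/4 --
  FD 1.5: (0,0) -> (1.5,0) [heading=0, draw]
  REPEAT 2 [
    -- iteration 1/2 --
    PU: pen up
    LT 144: heading 0 -> 144
    -- iteration 2/2 --
    PU: pen up
    LT 144: heading 144 -> 288
  ]
  -- iteration 2/4 --
  FD 1.5: (1.5,0) -> (1.964,-1.427) [heading=288, move]
  REPEAT 2 [
    -- iteration 1/2 --
    PU: pen up
    LT 144: heading 288 -> 72
    -- iteration 2/2 --
    PU: pen up
    LT 144: heading 72 -> 216
  ]
  -- iteration 3/4 --
  FD 1.5: (1.964,-1.427) -> (0.75,-2.308) [heading=216, move]
  REPEAT 2 [
    -- iteration 1/2 --
    PU: pen up
    LT 144: heading 216 -> 0
    -- iteration 2/2 --
    PU: pen up
    LT 144: heading 0 -> 144
  ]
  -- iteration 4/4 --
  FD 1.5: (0.75,-2.308) -> (-0.464,-1.427) [heading=144, move]
  REPEAT 2 [
    -- iteration 1/2 --
    PU: pen up
    LT 144: heading 144 -> 288
    -- iteration 2/2 --
    PU: pen up
    LT 144: heading 288 -> 72
  ]
]
LT 60: heading 72 -> 132
Final: pos=(-0.464,-1.427), heading=132, 1 segment(s) drawn

Answer: 132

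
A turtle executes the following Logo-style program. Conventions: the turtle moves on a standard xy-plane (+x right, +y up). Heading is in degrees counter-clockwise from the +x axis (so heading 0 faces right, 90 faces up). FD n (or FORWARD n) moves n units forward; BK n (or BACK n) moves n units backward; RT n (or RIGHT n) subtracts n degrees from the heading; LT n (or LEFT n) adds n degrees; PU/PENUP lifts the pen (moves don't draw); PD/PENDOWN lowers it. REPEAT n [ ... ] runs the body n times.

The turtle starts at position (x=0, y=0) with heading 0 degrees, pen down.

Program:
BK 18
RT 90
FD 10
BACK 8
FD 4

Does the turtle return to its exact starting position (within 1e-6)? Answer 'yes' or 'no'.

Answer: no

Derivation:
Executing turtle program step by step:
Start: pos=(0,0), heading=0, pen down
BK 18: (0,0) -> (-18,0) [heading=0, draw]
RT 90: heading 0 -> 270
FD 10: (-18,0) -> (-18,-10) [heading=270, draw]
BK 8: (-18,-10) -> (-18,-2) [heading=270, draw]
FD 4: (-18,-2) -> (-18,-6) [heading=270, draw]
Final: pos=(-18,-6), heading=270, 4 segment(s) drawn

Start position: (0, 0)
Final position: (-18, -6)
Distance = 18.974; >= 1e-6 -> NOT closed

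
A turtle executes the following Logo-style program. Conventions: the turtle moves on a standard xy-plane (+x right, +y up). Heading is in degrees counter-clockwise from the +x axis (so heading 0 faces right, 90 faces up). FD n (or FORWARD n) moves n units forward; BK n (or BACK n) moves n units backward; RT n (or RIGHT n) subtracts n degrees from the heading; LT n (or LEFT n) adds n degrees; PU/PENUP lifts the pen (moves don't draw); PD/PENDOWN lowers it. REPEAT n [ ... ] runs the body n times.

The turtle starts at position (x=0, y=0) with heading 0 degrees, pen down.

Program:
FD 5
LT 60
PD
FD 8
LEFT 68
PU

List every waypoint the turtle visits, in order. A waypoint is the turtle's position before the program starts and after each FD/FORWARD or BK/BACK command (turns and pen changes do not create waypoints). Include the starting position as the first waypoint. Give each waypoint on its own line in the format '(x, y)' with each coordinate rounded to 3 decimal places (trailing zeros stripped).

Executing turtle program step by step:
Start: pos=(0,0), heading=0, pen down
FD 5: (0,0) -> (5,0) [heading=0, draw]
LT 60: heading 0 -> 60
PD: pen down
FD 8: (5,0) -> (9,6.928) [heading=60, draw]
LT 68: heading 60 -> 128
PU: pen up
Final: pos=(9,6.928), heading=128, 2 segment(s) drawn
Waypoints (3 total):
(0, 0)
(5, 0)
(9, 6.928)

Answer: (0, 0)
(5, 0)
(9, 6.928)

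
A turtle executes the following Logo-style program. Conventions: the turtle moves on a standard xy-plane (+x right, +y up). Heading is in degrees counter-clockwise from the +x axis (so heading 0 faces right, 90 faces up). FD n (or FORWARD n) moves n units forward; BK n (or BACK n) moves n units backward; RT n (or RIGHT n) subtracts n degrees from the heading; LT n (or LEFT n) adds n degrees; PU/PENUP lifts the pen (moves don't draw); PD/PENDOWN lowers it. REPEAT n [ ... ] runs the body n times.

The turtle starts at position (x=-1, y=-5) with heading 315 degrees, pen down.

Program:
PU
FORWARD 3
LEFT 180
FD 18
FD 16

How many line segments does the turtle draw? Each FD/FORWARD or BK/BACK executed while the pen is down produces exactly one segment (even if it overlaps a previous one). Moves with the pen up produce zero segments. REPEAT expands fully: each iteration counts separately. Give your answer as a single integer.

Answer: 0

Derivation:
Executing turtle program step by step:
Start: pos=(-1,-5), heading=315, pen down
PU: pen up
FD 3: (-1,-5) -> (1.121,-7.121) [heading=315, move]
LT 180: heading 315 -> 135
FD 18: (1.121,-7.121) -> (-11.607,5.607) [heading=135, move]
FD 16: (-11.607,5.607) -> (-22.92,16.92) [heading=135, move]
Final: pos=(-22.92,16.92), heading=135, 0 segment(s) drawn
Segments drawn: 0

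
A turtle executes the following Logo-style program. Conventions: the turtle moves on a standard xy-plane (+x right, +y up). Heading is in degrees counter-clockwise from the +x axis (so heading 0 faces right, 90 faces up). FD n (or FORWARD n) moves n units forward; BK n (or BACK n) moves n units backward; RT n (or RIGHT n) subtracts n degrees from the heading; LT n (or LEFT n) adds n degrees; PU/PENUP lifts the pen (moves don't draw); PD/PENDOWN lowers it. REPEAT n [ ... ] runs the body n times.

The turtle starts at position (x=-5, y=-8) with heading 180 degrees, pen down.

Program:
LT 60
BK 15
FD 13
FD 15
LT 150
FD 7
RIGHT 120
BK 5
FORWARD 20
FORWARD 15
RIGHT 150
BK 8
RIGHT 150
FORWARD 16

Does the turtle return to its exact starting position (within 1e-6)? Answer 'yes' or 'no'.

Answer: no

Derivation:
Executing turtle program step by step:
Start: pos=(-5,-8), heading=180, pen down
LT 60: heading 180 -> 240
BK 15: (-5,-8) -> (2.5,4.99) [heading=240, draw]
FD 13: (2.5,4.99) -> (-4,-6.268) [heading=240, draw]
FD 15: (-4,-6.268) -> (-11.5,-19.258) [heading=240, draw]
LT 150: heading 240 -> 30
FD 7: (-11.5,-19.258) -> (-5.438,-15.758) [heading=30, draw]
RT 120: heading 30 -> 270
BK 5: (-5.438,-15.758) -> (-5.438,-10.758) [heading=270, draw]
FD 20: (-5.438,-10.758) -> (-5.438,-30.758) [heading=270, draw]
FD 15: (-5.438,-30.758) -> (-5.438,-45.758) [heading=270, draw]
RT 150: heading 270 -> 120
BK 8: (-5.438,-45.758) -> (-1.438,-52.687) [heading=120, draw]
RT 150: heading 120 -> 330
FD 16: (-1.438,-52.687) -> (12.419,-60.687) [heading=330, draw]
Final: pos=(12.419,-60.687), heading=330, 9 segment(s) drawn

Start position: (-5, -8)
Final position: (12.419, -60.687)
Distance = 55.491; >= 1e-6 -> NOT closed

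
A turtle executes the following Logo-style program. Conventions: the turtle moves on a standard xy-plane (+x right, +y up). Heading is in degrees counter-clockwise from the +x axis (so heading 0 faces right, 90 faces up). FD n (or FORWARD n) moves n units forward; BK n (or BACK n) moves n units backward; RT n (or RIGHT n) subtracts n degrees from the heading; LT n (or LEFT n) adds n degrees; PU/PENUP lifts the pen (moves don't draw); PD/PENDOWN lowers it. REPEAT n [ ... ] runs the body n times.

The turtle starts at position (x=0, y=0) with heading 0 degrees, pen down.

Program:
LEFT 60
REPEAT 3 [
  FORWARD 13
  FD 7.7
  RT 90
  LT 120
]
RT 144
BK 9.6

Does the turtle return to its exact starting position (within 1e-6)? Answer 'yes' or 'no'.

Executing turtle program step by step:
Start: pos=(0,0), heading=0, pen down
LT 60: heading 0 -> 60
REPEAT 3 [
  -- iteration 1/3 --
  FD 13: (0,0) -> (6.5,11.258) [heading=60, draw]
  FD 7.7: (6.5,11.258) -> (10.35,17.927) [heading=60, draw]
  RT 90: heading 60 -> 330
  LT 120: heading 330 -> 90
  -- iteration 2/3 --
  FD 13: (10.35,17.927) -> (10.35,30.927) [heading=90, draw]
  FD 7.7: (10.35,30.927) -> (10.35,38.627) [heading=90, draw]
  RT 90: heading 90 -> 0
  LT 120: heading 0 -> 120
  -- iteration 3/3 --
  FD 13: (10.35,38.627) -> (3.85,49.885) [heading=120, draw]
  FD 7.7: (3.85,49.885) -> (0,56.553) [heading=120, draw]
  RT 90: heading 120 -> 30
  LT 120: heading 30 -> 150
]
RT 144: heading 150 -> 6
BK 9.6: (0,56.553) -> (-9.547,55.55) [heading=6, draw]
Final: pos=(-9.547,55.55), heading=6, 7 segment(s) drawn

Start position: (0, 0)
Final position: (-9.547, 55.55)
Distance = 56.364; >= 1e-6 -> NOT closed

Answer: no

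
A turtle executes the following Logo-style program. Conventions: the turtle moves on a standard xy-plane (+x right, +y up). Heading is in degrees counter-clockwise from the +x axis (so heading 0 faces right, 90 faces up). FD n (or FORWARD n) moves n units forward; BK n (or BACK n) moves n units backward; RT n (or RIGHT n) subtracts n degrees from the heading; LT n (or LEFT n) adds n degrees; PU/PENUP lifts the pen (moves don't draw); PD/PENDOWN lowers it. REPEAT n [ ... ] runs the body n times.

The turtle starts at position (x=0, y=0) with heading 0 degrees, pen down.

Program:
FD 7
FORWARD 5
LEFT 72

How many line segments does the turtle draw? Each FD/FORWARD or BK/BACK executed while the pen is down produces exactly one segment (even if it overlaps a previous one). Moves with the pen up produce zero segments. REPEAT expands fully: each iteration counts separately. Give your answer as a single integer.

Executing turtle program step by step:
Start: pos=(0,0), heading=0, pen down
FD 7: (0,0) -> (7,0) [heading=0, draw]
FD 5: (7,0) -> (12,0) [heading=0, draw]
LT 72: heading 0 -> 72
Final: pos=(12,0), heading=72, 2 segment(s) drawn
Segments drawn: 2

Answer: 2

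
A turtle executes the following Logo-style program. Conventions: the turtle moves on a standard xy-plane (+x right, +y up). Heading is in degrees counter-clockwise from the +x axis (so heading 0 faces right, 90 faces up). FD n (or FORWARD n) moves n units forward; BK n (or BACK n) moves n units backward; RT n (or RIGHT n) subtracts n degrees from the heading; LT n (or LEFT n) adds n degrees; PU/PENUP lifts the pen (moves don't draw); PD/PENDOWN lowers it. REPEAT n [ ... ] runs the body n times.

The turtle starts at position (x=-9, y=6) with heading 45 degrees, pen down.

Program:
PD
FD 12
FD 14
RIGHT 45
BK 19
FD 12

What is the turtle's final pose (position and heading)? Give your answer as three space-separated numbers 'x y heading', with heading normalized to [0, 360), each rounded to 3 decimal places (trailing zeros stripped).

Executing turtle program step by step:
Start: pos=(-9,6), heading=45, pen down
PD: pen down
FD 12: (-9,6) -> (-0.515,14.485) [heading=45, draw]
FD 14: (-0.515,14.485) -> (9.385,24.385) [heading=45, draw]
RT 45: heading 45 -> 0
BK 19: (9.385,24.385) -> (-9.615,24.385) [heading=0, draw]
FD 12: (-9.615,24.385) -> (2.385,24.385) [heading=0, draw]
Final: pos=(2.385,24.385), heading=0, 4 segment(s) drawn

Answer: 2.385 24.385 0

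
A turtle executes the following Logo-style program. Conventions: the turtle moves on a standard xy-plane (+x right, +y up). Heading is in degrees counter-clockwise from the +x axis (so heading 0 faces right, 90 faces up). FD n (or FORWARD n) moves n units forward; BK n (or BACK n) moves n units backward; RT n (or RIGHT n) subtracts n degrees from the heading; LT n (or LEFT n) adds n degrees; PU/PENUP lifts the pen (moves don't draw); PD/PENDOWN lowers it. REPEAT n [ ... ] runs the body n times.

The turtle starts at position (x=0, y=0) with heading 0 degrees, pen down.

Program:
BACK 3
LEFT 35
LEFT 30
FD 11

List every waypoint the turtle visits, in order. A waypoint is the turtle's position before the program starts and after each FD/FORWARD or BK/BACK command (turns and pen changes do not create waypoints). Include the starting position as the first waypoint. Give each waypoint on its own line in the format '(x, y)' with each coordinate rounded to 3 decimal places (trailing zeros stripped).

Executing turtle program step by step:
Start: pos=(0,0), heading=0, pen down
BK 3: (0,0) -> (-3,0) [heading=0, draw]
LT 35: heading 0 -> 35
LT 30: heading 35 -> 65
FD 11: (-3,0) -> (1.649,9.969) [heading=65, draw]
Final: pos=(1.649,9.969), heading=65, 2 segment(s) drawn
Waypoints (3 total):
(0, 0)
(-3, 0)
(1.649, 9.969)

Answer: (0, 0)
(-3, 0)
(1.649, 9.969)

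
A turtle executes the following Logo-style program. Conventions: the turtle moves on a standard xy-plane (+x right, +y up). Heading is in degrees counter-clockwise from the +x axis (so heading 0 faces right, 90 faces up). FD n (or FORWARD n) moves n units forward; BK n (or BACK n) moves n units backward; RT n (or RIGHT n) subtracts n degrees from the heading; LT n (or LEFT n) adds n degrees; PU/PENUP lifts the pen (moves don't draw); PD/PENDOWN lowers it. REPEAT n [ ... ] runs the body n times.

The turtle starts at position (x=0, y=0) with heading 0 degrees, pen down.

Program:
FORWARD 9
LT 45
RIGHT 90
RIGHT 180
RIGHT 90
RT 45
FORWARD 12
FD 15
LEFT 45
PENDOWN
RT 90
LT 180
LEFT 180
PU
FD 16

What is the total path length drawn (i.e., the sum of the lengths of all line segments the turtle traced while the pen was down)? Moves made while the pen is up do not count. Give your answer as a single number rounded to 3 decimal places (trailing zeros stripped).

Executing turtle program step by step:
Start: pos=(0,0), heading=0, pen down
FD 9: (0,0) -> (9,0) [heading=0, draw]
LT 45: heading 0 -> 45
RT 90: heading 45 -> 315
RT 180: heading 315 -> 135
RT 90: heading 135 -> 45
RT 45: heading 45 -> 0
FD 12: (9,0) -> (21,0) [heading=0, draw]
FD 15: (21,0) -> (36,0) [heading=0, draw]
LT 45: heading 0 -> 45
PD: pen down
RT 90: heading 45 -> 315
LT 180: heading 315 -> 135
LT 180: heading 135 -> 315
PU: pen up
FD 16: (36,0) -> (47.314,-11.314) [heading=315, move]
Final: pos=(47.314,-11.314), heading=315, 3 segment(s) drawn

Segment lengths:
  seg 1: (0,0) -> (9,0), length = 9
  seg 2: (9,0) -> (21,0), length = 12
  seg 3: (21,0) -> (36,0), length = 15
Total = 36

Answer: 36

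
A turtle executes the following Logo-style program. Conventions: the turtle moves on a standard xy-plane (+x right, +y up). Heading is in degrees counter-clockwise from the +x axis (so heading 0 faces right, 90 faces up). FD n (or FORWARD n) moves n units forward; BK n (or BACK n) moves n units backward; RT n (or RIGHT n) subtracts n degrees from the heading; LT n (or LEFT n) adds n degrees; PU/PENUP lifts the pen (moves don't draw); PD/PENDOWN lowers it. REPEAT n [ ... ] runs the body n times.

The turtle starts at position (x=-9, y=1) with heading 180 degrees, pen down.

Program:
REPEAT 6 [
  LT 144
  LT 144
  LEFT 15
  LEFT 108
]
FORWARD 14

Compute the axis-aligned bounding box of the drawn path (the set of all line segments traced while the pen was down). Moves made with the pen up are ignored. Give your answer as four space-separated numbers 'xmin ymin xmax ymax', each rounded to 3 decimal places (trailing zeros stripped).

Executing turtle program step by step:
Start: pos=(-9,1), heading=180, pen down
REPEAT 6 [
  -- iteration 1/6 --
  LT 144: heading 180 -> 324
  LT 144: heading 324 -> 108
  LT 15: heading 108 -> 123
  LT 108: heading 123 -> 231
  -- iteration 2/6 --
  LT 144: heading 231 -> 15
  LT 144: heading 15 -> 159
  LT 15: heading 159 -> 174
  LT 108: heading 174 -> 282
  -- iteration 3/6 --
  LT 144: heading 282 -> 66
  LT 144: heading 66 -> 210
  LT 15: heading 210 -> 225
  LT 108: heading 225 -> 333
  -- iteration 4/6 --
  LT 144: heading 333 -> 117
  LT 144: heading 117 -> 261
  LT 15: heading 261 -> 276
  LT 108: heading 276 -> 24
  -- iteration 5/6 --
  LT 144: heading 24 -> 168
  LT 144: heading 168 -> 312
  LT 15: heading 312 -> 327
  LT 108: heading 327 -> 75
  -- iteration 6/6 --
  LT 144: heading 75 -> 219
  LT 144: heading 219 -> 3
  LT 15: heading 3 -> 18
  LT 108: heading 18 -> 126
]
FD 14: (-9,1) -> (-17.229,12.326) [heading=126, draw]
Final: pos=(-17.229,12.326), heading=126, 1 segment(s) drawn

Segment endpoints: x in {-17.229, -9}, y in {1, 12.326}
xmin=-17.229, ymin=1, xmax=-9, ymax=12.326

Answer: -17.229 1 -9 12.326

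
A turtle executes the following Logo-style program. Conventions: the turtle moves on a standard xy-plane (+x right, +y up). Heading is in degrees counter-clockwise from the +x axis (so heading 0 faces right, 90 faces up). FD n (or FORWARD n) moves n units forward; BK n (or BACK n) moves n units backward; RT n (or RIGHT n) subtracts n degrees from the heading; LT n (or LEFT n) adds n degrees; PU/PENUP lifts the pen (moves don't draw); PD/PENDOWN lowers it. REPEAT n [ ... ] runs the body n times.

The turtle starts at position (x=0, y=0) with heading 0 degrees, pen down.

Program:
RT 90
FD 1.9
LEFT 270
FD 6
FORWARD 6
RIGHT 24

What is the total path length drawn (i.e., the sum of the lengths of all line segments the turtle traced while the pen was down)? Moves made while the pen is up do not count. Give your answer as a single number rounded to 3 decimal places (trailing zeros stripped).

Answer: 13.9

Derivation:
Executing turtle program step by step:
Start: pos=(0,0), heading=0, pen down
RT 90: heading 0 -> 270
FD 1.9: (0,0) -> (0,-1.9) [heading=270, draw]
LT 270: heading 270 -> 180
FD 6: (0,-1.9) -> (-6,-1.9) [heading=180, draw]
FD 6: (-6,-1.9) -> (-12,-1.9) [heading=180, draw]
RT 24: heading 180 -> 156
Final: pos=(-12,-1.9), heading=156, 3 segment(s) drawn

Segment lengths:
  seg 1: (0,0) -> (0,-1.9), length = 1.9
  seg 2: (0,-1.9) -> (-6,-1.9), length = 6
  seg 3: (-6,-1.9) -> (-12,-1.9), length = 6
Total = 13.9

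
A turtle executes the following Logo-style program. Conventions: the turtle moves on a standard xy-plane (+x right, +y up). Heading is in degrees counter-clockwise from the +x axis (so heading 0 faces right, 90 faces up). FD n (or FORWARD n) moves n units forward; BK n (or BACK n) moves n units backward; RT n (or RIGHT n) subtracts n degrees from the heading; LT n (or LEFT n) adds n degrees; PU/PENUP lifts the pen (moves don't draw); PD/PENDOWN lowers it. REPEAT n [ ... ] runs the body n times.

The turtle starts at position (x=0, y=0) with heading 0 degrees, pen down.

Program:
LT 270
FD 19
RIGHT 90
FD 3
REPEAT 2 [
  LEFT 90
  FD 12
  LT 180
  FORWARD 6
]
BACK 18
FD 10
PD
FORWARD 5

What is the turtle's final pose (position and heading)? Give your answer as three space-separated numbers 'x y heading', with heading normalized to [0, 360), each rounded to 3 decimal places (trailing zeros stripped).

Executing turtle program step by step:
Start: pos=(0,0), heading=0, pen down
LT 270: heading 0 -> 270
FD 19: (0,0) -> (0,-19) [heading=270, draw]
RT 90: heading 270 -> 180
FD 3: (0,-19) -> (-3,-19) [heading=180, draw]
REPEAT 2 [
  -- iteration 1/2 --
  LT 90: heading 180 -> 270
  FD 12: (-3,-19) -> (-3,-31) [heading=270, draw]
  LT 180: heading 270 -> 90
  FD 6: (-3,-31) -> (-3,-25) [heading=90, draw]
  -- iteration 2/2 --
  LT 90: heading 90 -> 180
  FD 12: (-3,-25) -> (-15,-25) [heading=180, draw]
  LT 180: heading 180 -> 0
  FD 6: (-15,-25) -> (-9,-25) [heading=0, draw]
]
BK 18: (-9,-25) -> (-27,-25) [heading=0, draw]
FD 10: (-27,-25) -> (-17,-25) [heading=0, draw]
PD: pen down
FD 5: (-17,-25) -> (-12,-25) [heading=0, draw]
Final: pos=(-12,-25), heading=0, 9 segment(s) drawn

Answer: -12 -25 0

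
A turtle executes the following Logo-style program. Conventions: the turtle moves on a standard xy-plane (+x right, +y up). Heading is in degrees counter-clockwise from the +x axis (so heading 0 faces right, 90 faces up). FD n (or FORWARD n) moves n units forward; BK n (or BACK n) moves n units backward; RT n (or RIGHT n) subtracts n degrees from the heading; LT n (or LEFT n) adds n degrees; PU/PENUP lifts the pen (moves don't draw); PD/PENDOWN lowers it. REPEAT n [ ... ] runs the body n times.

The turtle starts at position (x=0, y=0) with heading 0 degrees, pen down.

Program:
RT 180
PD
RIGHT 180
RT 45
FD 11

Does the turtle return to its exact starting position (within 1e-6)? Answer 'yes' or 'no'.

Answer: no

Derivation:
Executing turtle program step by step:
Start: pos=(0,0), heading=0, pen down
RT 180: heading 0 -> 180
PD: pen down
RT 180: heading 180 -> 0
RT 45: heading 0 -> 315
FD 11: (0,0) -> (7.778,-7.778) [heading=315, draw]
Final: pos=(7.778,-7.778), heading=315, 1 segment(s) drawn

Start position: (0, 0)
Final position: (7.778, -7.778)
Distance = 11; >= 1e-6 -> NOT closed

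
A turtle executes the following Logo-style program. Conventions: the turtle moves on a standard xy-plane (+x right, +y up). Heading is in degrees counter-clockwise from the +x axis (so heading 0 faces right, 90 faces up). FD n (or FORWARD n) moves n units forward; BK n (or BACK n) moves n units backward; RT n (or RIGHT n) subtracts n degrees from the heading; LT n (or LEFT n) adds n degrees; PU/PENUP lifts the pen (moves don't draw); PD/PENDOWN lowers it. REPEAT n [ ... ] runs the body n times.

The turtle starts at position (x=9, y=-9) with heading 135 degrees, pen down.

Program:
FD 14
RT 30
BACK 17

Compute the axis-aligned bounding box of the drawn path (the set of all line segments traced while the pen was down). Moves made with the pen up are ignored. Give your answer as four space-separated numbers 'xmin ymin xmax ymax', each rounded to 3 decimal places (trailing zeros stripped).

Answer: -0.899 -15.521 9 0.899

Derivation:
Executing turtle program step by step:
Start: pos=(9,-9), heading=135, pen down
FD 14: (9,-9) -> (-0.899,0.899) [heading=135, draw]
RT 30: heading 135 -> 105
BK 17: (-0.899,0.899) -> (3.5,-15.521) [heading=105, draw]
Final: pos=(3.5,-15.521), heading=105, 2 segment(s) drawn

Segment endpoints: x in {-0.899, 3.5, 9}, y in {-15.521, -9, 0.899}
xmin=-0.899, ymin=-15.521, xmax=9, ymax=0.899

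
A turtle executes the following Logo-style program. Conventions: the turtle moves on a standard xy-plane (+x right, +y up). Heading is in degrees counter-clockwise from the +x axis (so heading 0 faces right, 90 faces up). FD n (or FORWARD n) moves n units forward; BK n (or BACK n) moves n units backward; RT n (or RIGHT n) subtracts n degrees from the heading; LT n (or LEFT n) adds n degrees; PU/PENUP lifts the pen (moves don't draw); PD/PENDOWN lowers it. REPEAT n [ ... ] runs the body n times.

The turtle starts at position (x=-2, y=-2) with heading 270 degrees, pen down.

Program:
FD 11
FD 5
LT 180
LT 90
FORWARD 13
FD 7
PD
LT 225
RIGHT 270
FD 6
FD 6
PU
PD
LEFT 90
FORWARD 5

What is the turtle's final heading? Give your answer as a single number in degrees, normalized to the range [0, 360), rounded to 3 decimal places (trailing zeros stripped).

Answer: 225

Derivation:
Executing turtle program step by step:
Start: pos=(-2,-2), heading=270, pen down
FD 11: (-2,-2) -> (-2,-13) [heading=270, draw]
FD 5: (-2,-13) -> (-2,-18) [heading=270, draw]
LT 180: heading 270 -> 90
LT 90: heading 90 -> 180
FD 13: (-2,-18) -> (-15,-18) [heading=180, draw]
FD 7: (-15,-18) -> (-22,-18) [heading=180, draw]
PD: pen down
LT 225: heading 180 -> 45
RT 270: heading 45 -> 135
FD 6: (-22,-18) -> (-26.243,-13.757) [heading=135, draw]
FD 6: (-26.243,-13.757) -> (-30.485,-9.515) [heading=135, draw]
PU: pen up
PD: pen down
LT 90: heading 135 -> 225
FD 5: (-30.485,-9.515) -> (-34.021,-13.05) [heading=225, draw]
Final: pos=(-34.021,-13.05), heading=225, 7 segment(s) drawn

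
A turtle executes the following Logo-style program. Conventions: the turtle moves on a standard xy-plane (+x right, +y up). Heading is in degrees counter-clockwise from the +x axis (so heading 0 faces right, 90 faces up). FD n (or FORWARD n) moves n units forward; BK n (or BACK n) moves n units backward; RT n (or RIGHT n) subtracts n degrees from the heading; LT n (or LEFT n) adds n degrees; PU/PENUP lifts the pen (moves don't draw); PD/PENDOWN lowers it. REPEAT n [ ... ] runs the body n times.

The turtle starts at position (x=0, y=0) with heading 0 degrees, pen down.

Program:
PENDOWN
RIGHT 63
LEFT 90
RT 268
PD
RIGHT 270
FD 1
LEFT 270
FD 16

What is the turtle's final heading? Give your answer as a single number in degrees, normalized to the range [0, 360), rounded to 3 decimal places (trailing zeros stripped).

Answer: 119

Derivation:
Executing turtle program step by step:
Start: pos=(0,0), heading=0, pen down
PD: pen down
RT 63: heading 0 -> 297
LT 90: heading 297 -> 27
RT 268: heading 27 -> 119
PD: pen down
RT 270: heading 119 -> 209
FD 1: (0,0) -> (-0.875,-0.485) [heading=209, draw]
LT 270: heading 209 -> 119
FD 16: (-0.875,-0.485) -> (-8.632,13.509) [heading=119, draw]
Final: pos=(-8.632,13.509), heading=119, 2 segment(s) drawn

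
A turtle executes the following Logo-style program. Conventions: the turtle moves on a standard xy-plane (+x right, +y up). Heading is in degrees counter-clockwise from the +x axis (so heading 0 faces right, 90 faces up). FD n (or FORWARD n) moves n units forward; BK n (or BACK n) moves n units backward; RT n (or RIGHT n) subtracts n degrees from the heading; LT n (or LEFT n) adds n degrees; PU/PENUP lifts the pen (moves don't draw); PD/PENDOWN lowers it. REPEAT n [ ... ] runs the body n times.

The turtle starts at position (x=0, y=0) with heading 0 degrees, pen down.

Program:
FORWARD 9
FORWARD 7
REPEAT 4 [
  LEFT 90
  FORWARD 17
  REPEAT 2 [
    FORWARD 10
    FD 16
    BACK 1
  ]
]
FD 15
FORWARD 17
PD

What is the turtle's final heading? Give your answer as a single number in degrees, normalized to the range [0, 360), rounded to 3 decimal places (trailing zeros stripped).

Answer: 0

Derivation:
Executing turtle program step by step:
Start: pos=(0,0), heading=0, pen down
FD 9: (0,0) -> (9,0) [heading=0, draw]
FD 7: (9,0) -> (16,0) [heading=0, draw]
REPEAT 4 [
  -- iteration 1/4 --
  LT 90: heading 0 -> 90
  FD 17: (16,0) -> (16,17) [heading=90, draw]
  REPEAT 2 [
    -- iteration 1/2 --
    FD 10: (16,17) -> (16,27) [heading=90, draw]
    FD 16: (16,27) -> (16,43) [heading=90, draw]
    BK 1: (16,43) -> (16,42) [heading=90, draw]
    -- iteration 2/2 --
    FD 10: (16,42) -> (16,52) [heading=90, draw]
    FD 16: (16,52) -> (16,68) [heading=90, draw]
    BK 1: (16,68) -> (16,67) [heading=90, draw]
  ]
  -- iteration 2/4 --
  LT 90: heading 90 -> 180
  FD 17: (16,67) -> (-1,67) [heading=180, draw]
  REPEAT 2 [
    -- iteration 1/2 --
    FD 10: (-1,67) -> (-11,67) [heading=180, draw]
    FD 16: (-11,67) -> (-27,67) [heading=180, draw]
    BK 1: (-27,67) -> (-26,67) [heading=180, draw]
    -- iteration 2/2 --
    FD 10: (-26,67) -> (-36,67) [heading=180, draw]
    FD 16: (-36,67) -> (-52,67) [heading=180, draw]
    BK 1: (-52,67) -> (-51,67) [heading=180, draw]
  ]
  -- iteration 3/4 --
  LT 90: heading 180 -> 270
  FD 17: (-51,67) -> (-51,50) [heading=270, draw]
  REPEAT 2 [
    -- iteration 1/2 --
    FD 10: (-51,50) -> (-51,40) [heading=270, draw]
    FD 16: (-51,40) -> (-51,24) [heading=270, draw]
    BK 1: (-51,24) -> (-51,25) [heading=270, draw]
    -- iteration 2/2 --
    FD 10: (-51,25) -> (-51,15) [heading=270, draw]
    FD 16: (-51,15) -> (-51,-1) [heading=270, draw]
    BK 1: (-51,-1) -> (-51,0) [heading=270, draw]
  ]
  -- iteration 4/4 --
  LT 90: heading 270 -> 0
  FD 17: (-51,0) -> (-34,0) [heading=0, draw]
  REPEAT 2 [
    -- iteration 1/2 --
    FD 10: (-34,0) -> (-24,0) [heading=0, draw]
    FD 16: (-24,0) -> (-8,0) [heading=0, draw]
    BK 1: (-8,0) -> (-9,0) [heading=0, draw]
    -- iteration 2/2 --
    FD 10: (-9,0) -> (1,0) [heading=0, draw]
    FD 16: (1,0) -> (17,0) [heading=0, draw]
    BK 1: (17,0) -> (16,0) [heading=0, draw]
  ]
]
FD 15: (16,0) -> (31,0) [heading=0, draw]
FD 17: (31,0) -> (48,0) [heading=0, draw]
PD: pen down
Final: pos=(48,0), heading=0, 32 segment(s) drawn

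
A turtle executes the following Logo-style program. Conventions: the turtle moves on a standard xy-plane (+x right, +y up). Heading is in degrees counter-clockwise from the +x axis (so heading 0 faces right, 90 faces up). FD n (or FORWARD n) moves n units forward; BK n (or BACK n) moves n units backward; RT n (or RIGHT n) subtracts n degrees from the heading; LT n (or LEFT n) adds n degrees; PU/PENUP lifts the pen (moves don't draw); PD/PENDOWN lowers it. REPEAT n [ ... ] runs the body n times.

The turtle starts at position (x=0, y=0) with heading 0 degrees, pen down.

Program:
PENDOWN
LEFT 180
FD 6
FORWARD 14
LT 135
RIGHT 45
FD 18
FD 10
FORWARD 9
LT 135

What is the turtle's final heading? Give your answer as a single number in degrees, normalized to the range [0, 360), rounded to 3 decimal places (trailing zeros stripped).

Executing turtle program step by step:
Start: pos=(0,0), heading=0, pen down
PD: pen down
LT 180: heading 0 -> 180
FD 6: (0,0) -> (-6,0) [heading=180, draw]
FD 14: (-6,0) -> (-20,0) [heading=180, draw]
LT 135: heading 180 -> 315
RT 45: heading 315 -> 270
FD 18: (-20,0) -> (-20,-18) [heading=270, draw]
FD 10: (-20,-18) -> (-20,-28) [heading=270, draw]
FD 9: (-20,-28) -> (-20,-37) [heading=270, draw]
LT 135: heading 270 -> 45
Final: pos=(-20,-37), heading=45, 5 segment(s) drawn

Answer: 45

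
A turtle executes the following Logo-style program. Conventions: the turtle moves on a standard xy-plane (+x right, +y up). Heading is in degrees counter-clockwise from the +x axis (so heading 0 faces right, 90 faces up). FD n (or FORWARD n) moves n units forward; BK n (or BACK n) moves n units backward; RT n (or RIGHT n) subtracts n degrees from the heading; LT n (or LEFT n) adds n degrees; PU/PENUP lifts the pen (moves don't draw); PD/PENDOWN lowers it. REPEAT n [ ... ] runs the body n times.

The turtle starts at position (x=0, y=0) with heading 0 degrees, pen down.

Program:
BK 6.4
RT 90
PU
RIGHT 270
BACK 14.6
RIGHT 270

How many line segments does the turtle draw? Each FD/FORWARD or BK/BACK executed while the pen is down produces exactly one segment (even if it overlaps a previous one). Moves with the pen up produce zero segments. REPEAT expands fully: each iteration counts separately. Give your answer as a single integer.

Answer: 1

Derivation:
Executing turtle program step by step:
Start: pos=(0,0), heading=0, pen down
BK 6.4: (0,0) -> (-6.4,0) [heading=0, draw]
RT 90: heading 0 -> 270
PU: pen up
RT 270: heading 270 -> 0
BK 14.6: (-6.4,0) -> (-21,0) [heading=0, move]
RT 270: heading 0 -> 90
Final: pos=(-21,0), heading=90, 1 segment(s) drawn
Segments drawn: 1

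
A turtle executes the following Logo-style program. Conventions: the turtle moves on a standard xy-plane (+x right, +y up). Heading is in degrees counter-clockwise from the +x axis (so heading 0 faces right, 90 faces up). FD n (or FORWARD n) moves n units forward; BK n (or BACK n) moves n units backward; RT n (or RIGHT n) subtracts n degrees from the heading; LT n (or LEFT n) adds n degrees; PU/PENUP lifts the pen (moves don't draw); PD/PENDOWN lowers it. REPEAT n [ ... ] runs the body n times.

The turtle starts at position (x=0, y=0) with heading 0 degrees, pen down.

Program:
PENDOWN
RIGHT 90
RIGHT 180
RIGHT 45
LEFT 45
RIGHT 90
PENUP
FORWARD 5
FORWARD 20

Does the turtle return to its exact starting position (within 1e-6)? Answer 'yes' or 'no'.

Executing turtle program step by step:
Start: pos=(0,0), heading=0, pen down
PD: pen down
RT 90: heading 0 -> 270
RT 180: heading 270 -> 90
RT 45: heading 90 -> 45
LT 45: heading 45 -> 90
RT 90: heading 90 -> 0
PU: pen up
FD 5: (0,0) -> (5,0) [heading=0, move]
FD 20: (5,0) -> (25,0) [heading=0, move]
Final: pos=(25,0), heading=0, 0 segment(s) drawn

Start position: (0, 0)
Final position: (25, 0)
Distance = 25; >= 1e-6 -> NOT closed

Answer: no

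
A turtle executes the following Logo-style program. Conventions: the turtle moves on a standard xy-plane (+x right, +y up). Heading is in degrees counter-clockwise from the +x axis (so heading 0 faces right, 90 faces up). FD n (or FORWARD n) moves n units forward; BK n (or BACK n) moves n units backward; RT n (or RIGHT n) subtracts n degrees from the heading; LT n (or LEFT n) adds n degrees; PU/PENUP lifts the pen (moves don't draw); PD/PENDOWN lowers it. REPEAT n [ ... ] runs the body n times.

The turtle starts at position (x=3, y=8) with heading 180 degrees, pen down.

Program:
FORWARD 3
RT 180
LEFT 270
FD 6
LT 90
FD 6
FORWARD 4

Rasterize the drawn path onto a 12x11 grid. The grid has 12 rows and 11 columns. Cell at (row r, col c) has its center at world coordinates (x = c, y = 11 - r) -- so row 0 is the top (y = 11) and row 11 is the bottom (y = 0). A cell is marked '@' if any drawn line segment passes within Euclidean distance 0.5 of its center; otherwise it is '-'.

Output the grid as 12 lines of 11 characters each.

Answer: -----------
-----------
-----------
@@@@-------
@----------
@----------
@----------
@----------
@----------
@@@@@@@@@@@
-----------
-----------

Derivation:
Segment 0: (3,8) -> (0,8)
Segment 1: (0,8) -> (-0,2)
Segment 2: (-0,2) -> (6,2)
Segment 3: (6,2) -> (10,2)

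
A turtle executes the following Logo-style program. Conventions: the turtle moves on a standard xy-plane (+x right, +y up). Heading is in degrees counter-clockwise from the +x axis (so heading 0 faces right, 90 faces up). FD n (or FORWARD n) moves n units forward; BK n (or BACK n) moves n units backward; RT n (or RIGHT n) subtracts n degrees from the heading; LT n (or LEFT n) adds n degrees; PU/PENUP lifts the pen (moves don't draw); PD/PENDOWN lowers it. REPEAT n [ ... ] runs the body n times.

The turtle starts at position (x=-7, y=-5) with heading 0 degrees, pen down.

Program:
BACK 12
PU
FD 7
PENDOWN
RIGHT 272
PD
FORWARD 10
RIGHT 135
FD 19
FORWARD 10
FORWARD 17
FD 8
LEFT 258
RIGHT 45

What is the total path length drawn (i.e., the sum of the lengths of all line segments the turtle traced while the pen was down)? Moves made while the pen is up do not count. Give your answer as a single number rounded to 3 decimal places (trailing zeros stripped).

Answer: 76

Derivation:
Executing turtle program step by step:
Start: pos=(-7,-5), heading=0, pen down
BK 12: (-7,-5) -> (-19,-5) [heading=0, draw]
PU: pen up
FD 7: (-19,-5) -> (-12,-5) [heading=0, move]
PD: pen down
RT 272: heading 0 -> 88
PD: pen down
FD 10: (-12,-5) -> (-11.651,4.994) [heading=88, draw]
RT 135: heading 88 -> 313
FD 19: (-11.651,4.994) -> (1.307,-8.902) [heading=313, draw]
FD 10: (1.307,-8.902) -> (8.127,-16.215) [heading=313, draw]
FD 17: (8.127,-16.215) -> (19.721,-28.648) [heading=313, draw]
FD 8: (19.721,-28.648) -> (25.177,-34.499) [heading=313, draw]
LT 258: heading 313 -> 211
RT 45: heading 211 -> 166
Final: pos=(25.177,-34.499), heading=166, 6 segment(s) drawn

Segment lengths:
  seg 1: (-7,-5) -> (-19,-5), length = 12
  seg 2: (-12,-5) -> (-11.651,4.994), length = 10
  seg 3: (-11.651,4.994) -> (1.307,-8.902), length = 19
  seg 4: (1.307,-8.902) -> (8.127,-16.215), length = 10
  seg 5: (8.127,-16.215) -> (19.721,-28.648), length = 17
  seg 6: (19.721,-28.648) -> (25.177,-34.499), length = 8
Total = 76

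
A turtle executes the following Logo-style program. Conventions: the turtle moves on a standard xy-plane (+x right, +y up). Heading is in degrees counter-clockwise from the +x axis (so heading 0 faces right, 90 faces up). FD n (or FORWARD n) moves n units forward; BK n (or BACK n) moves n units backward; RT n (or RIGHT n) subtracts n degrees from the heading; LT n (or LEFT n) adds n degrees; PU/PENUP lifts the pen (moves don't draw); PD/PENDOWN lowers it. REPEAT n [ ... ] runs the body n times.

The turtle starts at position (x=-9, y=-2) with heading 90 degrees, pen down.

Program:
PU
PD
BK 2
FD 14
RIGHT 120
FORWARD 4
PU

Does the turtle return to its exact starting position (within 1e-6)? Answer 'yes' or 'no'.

Executing turtle program step by step:
Start: pos=(-9,-2), heading=90, pen down
PU: pen up
PD: pen down
BK 2: (-9,-2) -> (-9,-4) [heading=90, draw]
FD 14: (-9,-4) -> (-9,10) [heading=90, draw]
RT 120: heading 90 -> 330
FD 4: (-9,10) -> (-5.536,8) [heading=330, draw]
PU: pen up
Final: pos=(-5.536,8), heading=330, 3 segment(s) drawn

Start position: (-9, -2)
Final position: (-5.536, 8)
Distance = 10.583; >= 1e-6 -> NOT closed

Answer: no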